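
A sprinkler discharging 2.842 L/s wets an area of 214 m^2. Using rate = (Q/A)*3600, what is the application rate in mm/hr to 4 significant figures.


rate = (2.842 / 214) * 3600 = 47.81 mm/hr
Therefore the application rate = 47.81 mm/hr.


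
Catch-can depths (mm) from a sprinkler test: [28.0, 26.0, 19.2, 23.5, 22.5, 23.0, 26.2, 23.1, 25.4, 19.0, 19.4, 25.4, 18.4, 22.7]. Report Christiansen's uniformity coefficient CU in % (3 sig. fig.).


Approach: apply Christiansen's uniformity coefficient, CU = (1 - mean_abs_deviation/mean)*100.
mean = 22.986 mm
mean |d_i - mean| = 2.3878 mm
CU = (1 - 2.3878/22.986)*100 = 89.6 %
Therefore Christiansen's uniformity coefficient CU = 89.6 %.


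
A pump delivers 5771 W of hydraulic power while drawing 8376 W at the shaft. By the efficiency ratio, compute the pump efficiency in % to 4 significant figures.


Approach: apply the efficiency ratio, eta = (P_out/P_in)*100.
eta = (5771 / 8376) * 100 = 68.90 %
Therefore the pump efficiency = 68.90 %.


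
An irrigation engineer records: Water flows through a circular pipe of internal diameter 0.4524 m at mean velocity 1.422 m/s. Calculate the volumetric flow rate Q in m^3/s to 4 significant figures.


Approach: apply the continuity equation for pipe flow, Q = A * v with A = pi*(D/2)^2.
A = pi*(0.4524/2)^2 = 0.160744 m^2
Q = 0.160744 * 1.422 = 0.2286 m^3/s
Therefore the volumetric flow rate Q = 0.2286 m^3/s.


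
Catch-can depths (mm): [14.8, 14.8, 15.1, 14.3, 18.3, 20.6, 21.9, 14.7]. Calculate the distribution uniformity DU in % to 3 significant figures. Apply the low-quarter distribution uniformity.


Approach: apply the low-quarter distribution uniformity, DU = (mean of lowest quarter of readings / overall mean)*100.
sorted lowest 2 of 8: [14.3, 14.7] -> mean = 14.500 mm
overall mean = 16.812 mm
DU = (14.500/16.812)*100 = 86.2 %
Therefore the distribution uniformity DU = 86.2 %.


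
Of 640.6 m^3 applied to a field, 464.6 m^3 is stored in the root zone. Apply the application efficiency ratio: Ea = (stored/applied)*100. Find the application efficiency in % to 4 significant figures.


Ea = (464.6/640.6)*100 = 72.53 %
Therefore the application efficiency = 72.53 %.


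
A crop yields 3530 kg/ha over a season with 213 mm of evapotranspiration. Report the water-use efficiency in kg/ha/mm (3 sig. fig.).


Approach: apply the water-use efficiency ratio, WUE = yield/ET.
WUE = 3530 / 213 = 16.6 kg/ha/mm
Therefore the water-use efficiency = 16.6 kg/ha/mm.


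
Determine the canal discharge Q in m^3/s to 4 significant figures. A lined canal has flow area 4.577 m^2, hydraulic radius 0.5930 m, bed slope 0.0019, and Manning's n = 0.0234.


Approach: apply Manning's equation, Q = (1/n)*A*R^(2/3)*S^(1/2).
Q = (1/0.0234) * 4.577 * 0.5930^(2/3) * 0.0019^(1/2) = 6.018 m^3/s
Therefore the canal discharge Q = 6.018 m^3/s.


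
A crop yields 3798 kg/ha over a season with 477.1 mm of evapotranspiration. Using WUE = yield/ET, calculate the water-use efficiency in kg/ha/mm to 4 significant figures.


WUE = 3798 / 477.1 = 7.961 kg/ha/mm
Therefore the water-use efficiency = 7.961 kg/ha/mm.


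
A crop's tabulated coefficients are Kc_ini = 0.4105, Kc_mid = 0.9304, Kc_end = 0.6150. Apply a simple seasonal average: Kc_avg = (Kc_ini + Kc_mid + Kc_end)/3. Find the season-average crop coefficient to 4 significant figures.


Kc_avg = (0.4105 + 0.9304 + 0.6150)/3 = 0.6520
Therefore the season-average crop coefficient = 0.6520.


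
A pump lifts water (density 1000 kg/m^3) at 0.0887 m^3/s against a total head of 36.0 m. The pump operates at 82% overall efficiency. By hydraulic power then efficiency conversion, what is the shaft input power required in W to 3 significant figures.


Approach: apply hydraulic power then efficiency conversion, P = rho*g*Q*H; P_in = P/eta.
Step 1 — hydraulic power (P = rho*g*Q*H):
  P = 1000 * 9.81 * 0.0887 * 36.0 = 31325 W
Step 2 — input power: P_in = P/eta = 31325 / 0.82 = 38200 W
Therefore the shaft input power required = 38200 W.


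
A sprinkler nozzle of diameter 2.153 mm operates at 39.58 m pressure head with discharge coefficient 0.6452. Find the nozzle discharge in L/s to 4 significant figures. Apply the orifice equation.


Approach: apply the orifice equation, Q = Cd*A*sqrt(2*g*h), A = pi*(d/2)^2.
A = pi*(2.153e-3/2)^2 = 3.64064e-06 m^2
Q = 0.6452 * 3.64064e-06 * sqrt(2*9.81*39.58) * 1000 = 0.06546 L/s
Therefore the nozzle discharge = 0.06546 L/s.


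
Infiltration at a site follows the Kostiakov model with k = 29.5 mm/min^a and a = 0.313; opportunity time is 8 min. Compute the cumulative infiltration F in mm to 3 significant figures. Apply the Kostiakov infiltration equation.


Approach: apply the Kostiakov infiltration equation, F = k*t^a.
F = 29.5 * 8^0.313 = 56.6 mm
Therefore the cumulative infiltration F = 56.6 mm.


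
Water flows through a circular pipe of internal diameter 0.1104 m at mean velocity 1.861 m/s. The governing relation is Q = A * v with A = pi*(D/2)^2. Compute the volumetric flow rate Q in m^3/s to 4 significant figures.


A = pi*(0.1104/2)^2 = 0.00957256 m^2
Q = 0.00957256 * 1.861 = 0.01781 m^3/s
Therefore the volumetric flow rate Q = 0.01781 m^3/s.


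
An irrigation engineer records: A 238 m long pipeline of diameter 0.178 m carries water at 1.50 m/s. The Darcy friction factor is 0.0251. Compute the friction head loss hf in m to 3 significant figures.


Approach: apply the Darcy-Weisbach equation, hf = f*(L/D)*(v^2/(2g)).
hf = 0.0251 * (238/0.178) * (1.50^2 / (2*9.81))
hf = 3.85 m
Therefore the friction head loss hf = 3.85 m.


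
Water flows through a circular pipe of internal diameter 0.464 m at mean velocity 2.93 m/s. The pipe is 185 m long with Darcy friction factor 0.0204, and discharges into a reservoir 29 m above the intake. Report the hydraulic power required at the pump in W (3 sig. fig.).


Approach: apply continuity + Darcy-Weisbach + hydraulic power, Q = A*v; hf = f*(L/D)*(v^2/(2g)); H = static + hf; P = rho*g*Q*H.
Step 1 — flow rate (continuity, Q = A*v):
  A = pi*(0.464/2)^2 = 0.16909 m^2
  Q = 0.16909 * 2.93 = 0.49544 m^3/s
Step 2 — friction head loss (Darcy-Weisbach):
  hf = 0.0204 * (185/0.464) * (2.93^2 / (2*9.81))
  hf = 3.5589 m
Step 3 — total head: H = 29 + 3.5589 = 32.559 m
Step 4 — hydraulic power (P = rho*g*Q*H):
  P = 1000 * 9.81 * 0.49544 * 32.559 = 158000 W
Therefore the hydraulic power required at the pump = 158000 W.


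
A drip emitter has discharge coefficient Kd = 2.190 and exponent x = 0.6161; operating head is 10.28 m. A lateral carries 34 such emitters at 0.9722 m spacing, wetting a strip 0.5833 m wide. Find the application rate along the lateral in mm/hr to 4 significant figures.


Approach: apply the emitter equation with a lateral mass balance, q = Kd*h^x; Q = n*q; rate = Q/(n*spacing*width).
Step 1 — single emitter flow (q = Kd*h^x):
  q = 2.190 * 10.28^0.6161 = 9.20308 L/hr
Step 2 — total lateral flow: Q = 34 * 9.20308 = 312.905 L/hr
Step 3 — wetted area: A = 34 * 0.9722 * 0.5833 = 19.2809 m^2
Step 4 — application rate: Q/A = 312.905/19.2809 = 16.23 mm/hr
Therefore the application rate along the lateral = 16.23 mm/hr.


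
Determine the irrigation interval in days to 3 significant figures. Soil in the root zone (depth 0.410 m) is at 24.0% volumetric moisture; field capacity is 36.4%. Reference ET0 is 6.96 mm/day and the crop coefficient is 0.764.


Approach: apply soil-water budget scheduling, SMD = (FC-theta)/100*depth*1000; ETc = ET0*Kc; interval = SMD/ETc.
Step 1 — soil moisture deficit:
  SMD = (36.4 - 24.0)/100 * 0.410 * 1000 = 50.840 mm
Step 2 — daily crop ET (ETc = ET0*Kc):
  ETc = 6.96 * 0.764 = 5.3174 mm/day
Step 3 — irrigation interval (SMD/ETc):
  interval = 50.840 / 5.3174 = 9.56 days
Therefore the irrigation interval = 9.56 days.


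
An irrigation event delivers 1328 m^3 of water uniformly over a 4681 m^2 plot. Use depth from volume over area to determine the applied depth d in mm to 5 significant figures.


Approach: apply depth from volume over area, d = (V/A)*1000.
d = (1328 / 4681) * 1000 = 283.70 mm
Therefore the applied depth d = 283.70 mm.


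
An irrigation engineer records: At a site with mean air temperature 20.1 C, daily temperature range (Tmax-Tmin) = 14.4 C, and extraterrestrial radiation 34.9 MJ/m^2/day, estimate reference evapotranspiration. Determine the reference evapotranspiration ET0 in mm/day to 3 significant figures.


Approach: apply the Hargreaves-Samani method, ET0 = 0.0023*(Tmean+17.8)*sqrt(Tmax-Tmin)*0.408*Ra.
ET0 = 0.0023*(20.1+17.8)*sqrt(14.4)*0.408*34.9 = 4.71 mm/day
Therefore the reference evapotranspiration ET0 = 4.71 mm/day.


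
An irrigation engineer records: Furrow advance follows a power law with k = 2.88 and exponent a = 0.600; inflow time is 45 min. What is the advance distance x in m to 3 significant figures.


Approach: apply the power-law advance function, x = k*t^a.
x = 2.88 * 45^0.600 = 28.3 m
Therefore the advance distance x = 28.3 m.


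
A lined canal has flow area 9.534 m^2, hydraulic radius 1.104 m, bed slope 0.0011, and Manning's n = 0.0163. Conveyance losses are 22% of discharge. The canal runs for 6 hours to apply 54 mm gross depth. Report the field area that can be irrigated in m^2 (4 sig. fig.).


Approach: apply Manning's equation with a conveyance and depth budget, Q = (1/n)*A*R^(2/3)*S^(1/2); Q_field = Q*(1-loss); Area = Q_field*t/(d/1000).
Step 1 — canal discharge (Manning's equation):
  Q = (1/0.0163) * 9.534 * 1.104^(2/3) * 0.0011^(1/2) = 20.7219 m^3/s
Step 2 — delivered flow: Q_field = 20.7219*(1 - 22/100) = 16.1631 m^3/s
Step 3 — volume delivered: V = 16.1631 * 6*3600 = 349123 m^3
Step 4 — area served: A = V / (depth/1000) = 349123 / 0.054 = 6465000 m^2
Therefore the field area that can be irrigated = 6465000 m^2.


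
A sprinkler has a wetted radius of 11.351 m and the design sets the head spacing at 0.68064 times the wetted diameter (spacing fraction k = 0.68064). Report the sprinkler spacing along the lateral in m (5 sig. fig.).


Approach: apply the sprinkler spacing rule (spacing as a fraction of wetted diameter), S = k*(2*R).
S = 0.68064 * (2 * 11.351) = 15.452 m
Therefore the sprinkler spacing along the lateral = 15.452 m.


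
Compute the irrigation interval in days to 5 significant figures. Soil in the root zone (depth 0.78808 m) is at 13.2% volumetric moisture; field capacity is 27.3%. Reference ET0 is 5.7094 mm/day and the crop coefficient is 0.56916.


Approach: apply soil-water budget scheduling, SMD = (FC-theta)/100*depth*1000; ETc = ET0*Kc; interval = SMD/ETc.
Step 1 — soil moisture deficit:
  SMD = (27.3 - 13.2)/100 * 0.78808 * 1000 = 111.1193 mm
Step 2 — daily crop ET (ETc = ET0*Kc):
  ETc = 5.7094 * 0.56916 = 3.249562 mm/day
Step 3 — irrigation interval (SMD/ETc):
  interval = 111.1193 / 3.249562 = 34.195 days
Therefore the irrigation interval = 34.195 days.


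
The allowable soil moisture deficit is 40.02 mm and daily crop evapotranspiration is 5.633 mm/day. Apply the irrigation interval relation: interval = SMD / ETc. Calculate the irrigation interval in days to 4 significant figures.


interval = 40.02 / 5.633 = 7.105 days
Therefore the irrigation interval = 7.105 days.


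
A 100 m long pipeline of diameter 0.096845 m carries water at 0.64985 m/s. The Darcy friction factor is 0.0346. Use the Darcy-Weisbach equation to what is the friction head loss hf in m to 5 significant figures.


Approach: apply the Darcy-Weisbach equation, hf = f*(L/D)*(v^2/(2g)).
hf = 0.0346 * (100/0.096845) * (0.64985^2 / (2*9.81))
hf = 0.76900 m
Therefore the friction head loss hf = 0.76900 m.


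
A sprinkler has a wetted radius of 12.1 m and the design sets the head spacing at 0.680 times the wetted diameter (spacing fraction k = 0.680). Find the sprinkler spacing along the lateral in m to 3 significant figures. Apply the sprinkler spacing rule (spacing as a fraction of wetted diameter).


Approach: apply the sprinkler spacing rule (spacing as a fraction of wetted diameter), S = k*(2*R).
S = 0.680 * (2 * 12.1) = 16.5 m
Therefore the sprinkler spacing along the lateral = 16.5 m.


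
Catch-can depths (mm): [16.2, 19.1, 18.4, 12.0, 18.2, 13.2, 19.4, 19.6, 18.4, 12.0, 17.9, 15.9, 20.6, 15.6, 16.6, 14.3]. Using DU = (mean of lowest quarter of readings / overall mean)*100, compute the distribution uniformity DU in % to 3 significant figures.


sorted lowest 4 of 16: [12.0, 12.0, 13.2, 14.3] -> mean = 12.875 mm
overall mean = 16.712 mm
DU = (12.875/16.712)*100 = 77.0 %
Therefore the distribution uniformity DU = 77.0 %.


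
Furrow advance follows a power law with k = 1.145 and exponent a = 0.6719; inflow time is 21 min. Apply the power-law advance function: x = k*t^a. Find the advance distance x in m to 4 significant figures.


x = 1.145 * 21^0.6719 = 8.855 m
Therefore the advance distance x = 8.855 m.


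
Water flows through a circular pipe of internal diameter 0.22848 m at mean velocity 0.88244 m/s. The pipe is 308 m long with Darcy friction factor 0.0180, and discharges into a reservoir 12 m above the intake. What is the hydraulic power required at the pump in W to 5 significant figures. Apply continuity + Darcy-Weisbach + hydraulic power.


Approach: apply continuity + Darcy-Weisbach + hydraulic power, Q = A*v; hf = f*(L/D)*(v^2/(2g)); H = static + hf; P = rho*g*Q*H.
Step 1 — flow rate (continuity, Q = A*v):
  A = pi*(0.22848/2)^2 = 0.04100023 m^2
  Q = 0.04100023 * 0.88244 = 0.03618024 m^3/s
Step 2 — friction head loss (Darcy-Weisbach):
  hf = 0.0180 * (308/0.22848) * (0.88244^2 / (2*9.81))
  hf = 0.9630446 m
Step 3 — total head: H = 12 + 0.9630446 = 12.96304 m
Step 4 — hydraulic power (P = rho*g*Q*H):
  P = 1000 * 9.81 * 0.03618024 * 12.96304 = 4600.9 W
Therefore the hydraulic power required at the pump = 4600.9 W.


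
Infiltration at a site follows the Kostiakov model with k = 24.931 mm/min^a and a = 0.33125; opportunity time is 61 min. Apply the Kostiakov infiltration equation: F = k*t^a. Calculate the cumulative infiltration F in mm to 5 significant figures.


F = 24.931 * 61^0.33125 = 97.304 mm
Therefore the cumulative infiltration F = 97.304 mm.


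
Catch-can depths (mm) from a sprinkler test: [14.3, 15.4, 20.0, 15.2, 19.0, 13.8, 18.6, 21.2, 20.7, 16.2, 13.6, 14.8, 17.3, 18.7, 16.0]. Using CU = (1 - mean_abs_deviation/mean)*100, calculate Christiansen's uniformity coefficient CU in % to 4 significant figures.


mean = 16.9867 mm
mean |d_i - mean| = 2.21244 mm
CU = (1 - 2.21244/16.9867)*100 = 86.98 %
Therefore Christiansen's uniformity coefficient CU = 86.98 %.


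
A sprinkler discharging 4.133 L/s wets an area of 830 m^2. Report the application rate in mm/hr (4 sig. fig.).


Approach: apply the application rate relation, rate = (Q/A)*3600.
rate = (4.133 / 830) * 3600 = 17.93 mm/hr
Therefore the application rate = 17.93 mm/hr.


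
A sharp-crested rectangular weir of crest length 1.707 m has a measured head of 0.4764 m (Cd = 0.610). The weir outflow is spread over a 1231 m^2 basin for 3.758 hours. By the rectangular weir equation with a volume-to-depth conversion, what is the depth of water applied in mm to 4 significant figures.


Approach: apply the rectangular weir equation with a volume-to-depth conversion, Q = (2/3)*Cd*L*sqrt(2g)*H^1.5; d = Q*t/A * 1000.
Step 1 — weir discharge:
  Q = (2/3)*0.610*1.707*sqrt(2*9.81)*0.4764^1.5 = 1.01107 m^3/s
Step 2 — volume: V = 1.01107 * 3.758*3600 = 13678.5 m^3
Step 3 — depth: d = V/A * 1000 = 13678.5/1231 * 1000 = 11110 mm
Therefore the depth of water applied = 11110 mm.


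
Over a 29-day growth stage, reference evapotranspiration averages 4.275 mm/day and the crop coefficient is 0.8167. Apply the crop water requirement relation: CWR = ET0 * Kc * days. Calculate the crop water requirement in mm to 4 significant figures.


CWR = 4.275 * 0.8167 * 29 = 101.3 mm
Therefore the crop water requirement = 101.3 mm.


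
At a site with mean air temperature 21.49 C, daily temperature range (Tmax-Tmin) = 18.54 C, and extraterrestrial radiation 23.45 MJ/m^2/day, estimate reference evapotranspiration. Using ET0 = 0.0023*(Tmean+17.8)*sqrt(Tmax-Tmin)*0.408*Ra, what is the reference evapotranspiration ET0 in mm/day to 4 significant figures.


ET0 = 0.0023*(21.49+17.8)*sqrt(18.54)*0.408*23.45 = 3.723 mm/day
Therefore the reference evapotranspiration ET0 = 3.723 mm/day.


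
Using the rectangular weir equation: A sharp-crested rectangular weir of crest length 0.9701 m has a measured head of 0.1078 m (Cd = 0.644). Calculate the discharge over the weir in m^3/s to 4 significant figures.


Approach: apply the rectangular weir equation, Q = (2/3)*Cd*L*sqrt(2g)*H^1.5.
Q = (2/3)*0.644*0.9701*sqrt(2*9.81)*0.1078^1.5 = 0.06530 m^3/s
Therefore the discharge over the weir = 0.06530 m^3/s.


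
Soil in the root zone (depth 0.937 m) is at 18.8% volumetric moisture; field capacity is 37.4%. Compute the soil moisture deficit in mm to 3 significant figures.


Approach: apply the soil moisture deficit relation, SMD = (FC - theta)/100 * depth * 1000.
SMD = (37.4 - 18.8)/100 * 0.937 * 1000 = 174 mm
Therefore the soil moisture deficit = 174 mm.


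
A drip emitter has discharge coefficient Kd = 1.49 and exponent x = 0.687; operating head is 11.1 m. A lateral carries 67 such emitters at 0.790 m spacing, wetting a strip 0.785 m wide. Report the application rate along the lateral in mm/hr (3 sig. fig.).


Approach: apply the emitter equation with a lateral mass balance, q = Kd*h^x; Q = n*q; rate = Q/(n*spacing*width).
Step 1 — single emitter flow (q = Kd*h^x):
  q = 1.49 * 11.1^0.687 = 7.7862 L/hr
Step 2 — total lateral flow: Q = 67 * 7.7862 = 521.67 L/hr
Step 3 — wetted area: A = 67 * 0.790 * 0.785 = 41.550 m^2
Step 4 — application rate: Q/A = 521.67/41.550 = 12.6 mm/hr
Therefore the application rate along the lateral = 12.6 mm/hr.


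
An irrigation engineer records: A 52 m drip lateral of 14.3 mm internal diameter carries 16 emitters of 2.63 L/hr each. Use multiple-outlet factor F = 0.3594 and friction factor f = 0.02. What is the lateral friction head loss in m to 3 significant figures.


Approach: apply Darcy-Weisbach with the multiple-outlet F-factor, Q = n*q/(3600*1000) m^3/s; v = Q/A; hf = F*f*(L/D)*(v^2/(2g)).
Q = 16*2.63/(3600*1000) = 1.1689e-05 m^3/s
A = pi*(14.3e-3/2)^2 = 1.6061e-04 m^2, so v = Q/A = 0.072780 m/s
hf = 0.3594*0.02*(52/0.0143)*(0.072780^2/(2*9.81)) = 0.00706 m
Therefore the lateral friction head loss = 0.00706 m.


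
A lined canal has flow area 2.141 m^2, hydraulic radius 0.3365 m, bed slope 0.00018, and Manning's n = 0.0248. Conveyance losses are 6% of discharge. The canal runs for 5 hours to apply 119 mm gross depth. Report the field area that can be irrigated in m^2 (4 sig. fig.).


Approach: apply Manning's equation with a conveyance and depth budget, Q = (1/n)*A*R^(2/3)*S^(1/2); Q_field = Q*(1-loss); Area = Q_field*t/(d/1000).
Step 1 — canal discharge (Manning's equation):
  Q = (1/0.0248) * 2.141 * 0.3365^(2/3) * 0.00018^(1/2) = 0.560348 m^3/s
Step 2 — delivered flow: Q_field = 0.560348*(1 - 6/100) = 0.526727 m^3/s
Step 3 — volume delivered: V = 0.526727 * 5*3600 = 9481.09 m^3
Step 4 — area served: A = V / (depth/1000) = 9481.09 / 0.119 = 79670 m^2
Therefore the field area that can be irrigated = 79670 m^2.


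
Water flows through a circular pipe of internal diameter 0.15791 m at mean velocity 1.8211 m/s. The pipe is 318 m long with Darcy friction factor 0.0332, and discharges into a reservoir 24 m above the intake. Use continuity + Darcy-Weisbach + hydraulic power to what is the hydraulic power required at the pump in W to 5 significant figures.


Approach: apply continuity + Darcy-Weisbach + hydraulic power, Q = A*v; hf = f*(L/D)*(v^2/(2g)); H = static + hf; P = rho*g*Q*H.
Step 1 — flow rate (continuity, Q = A*v):
  A = pi*(0.15791/2)^2 = 0.01958435 m^2
  Q = 0.01958435 * 1.8211 = 0.03566506 m^3/s
Step 2 — friction head loss (Darcy-Weisbach):
  hf = 0.0332 * (318/0.15791) * (1.8211^2 / (2*9.81))
  hf = 11.30119 m
Step 3 — total head: H = 24 + 11.30119 = 35.30119 m
Step 4 — hydraulic power (P = rho*g*Q*H):
  P = 1000 * 9.81 * 0.03566506 * 35.30119 = 12351 W
Therefore the hydraulic power required at the pump = 12351 W.


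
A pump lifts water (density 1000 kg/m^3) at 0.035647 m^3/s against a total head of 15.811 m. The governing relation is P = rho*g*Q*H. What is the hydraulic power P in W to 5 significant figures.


P = 1000 * 9.81 * 0.035647 * 15.811 = 5529.1 W
Therefore the hydraulic power P = 5529.1 W.


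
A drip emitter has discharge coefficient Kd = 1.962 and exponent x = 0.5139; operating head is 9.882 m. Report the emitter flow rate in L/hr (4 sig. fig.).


Approach: apply the emitter characteristic equation, q = Kd * h^x.
q = 1.962 * 9.882^0.5139 = 6.367 L/hr
Therefore the emitter flow rate = 6.367 L/hr.


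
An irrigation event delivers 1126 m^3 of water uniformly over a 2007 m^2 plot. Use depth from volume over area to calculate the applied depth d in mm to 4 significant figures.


Approach: apply depth from volume over area, d = (V/A)*1000.
d = (1126 / 2007) * 1000 = 561.0 mm
Therefore the applied depth d = 561.0 mm.


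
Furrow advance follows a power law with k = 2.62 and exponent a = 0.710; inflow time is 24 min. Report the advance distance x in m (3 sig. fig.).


Approach: apply the power-law advance function, x = k*t^a.
x = 2.62 * 24^0.710 = 25.0 m
Therefore the advance distance x = 25.0 m.


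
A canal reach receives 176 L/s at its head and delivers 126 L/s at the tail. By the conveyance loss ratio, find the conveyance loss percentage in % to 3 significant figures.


Approach: apply the conveyance loss ratio, loss% = ((Q_head - Q_tail)/Q_head)*100.
loss = ((176 - 126)/176)*100 = 28.4 %
Therefore the conveyance loss percentage = 28.4 %.


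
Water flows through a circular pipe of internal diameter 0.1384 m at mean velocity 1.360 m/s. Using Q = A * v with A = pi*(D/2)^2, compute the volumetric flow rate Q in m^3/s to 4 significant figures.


A = pi*(0.1384/2)^2 = 0.0150440 m^2
Q = 0.0150440 * 1.360 = 0.02046 m^3/s
Therefore the volumetric flow rate Q = 0.02046 m^3/s.


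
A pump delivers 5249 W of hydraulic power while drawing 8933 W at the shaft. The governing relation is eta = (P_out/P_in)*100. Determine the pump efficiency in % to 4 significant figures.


eta = (5249 / 8933) * 100 = 58.76 %
Therefore the pump efficiency = 58.76 %.


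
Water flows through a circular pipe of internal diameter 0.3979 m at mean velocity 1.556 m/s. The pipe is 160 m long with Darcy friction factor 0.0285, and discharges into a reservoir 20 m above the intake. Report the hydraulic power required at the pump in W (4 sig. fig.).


Approach: apply continuity + Darcy-Weisbach + hydraulic power, Q = A*v; hf = f*(L/D)*(v^2/(2g)); H = static + hf; P = rho*g*Q*H.
Step 1 — flow rate (continuity, Q = A*v):
  A = pi*(0.3979/2)^2 = 0.124348 m^2
  Q = 0.124348 * 1.556 = 0.193485 m^3/s
Step 2 — friction head loss (Darcy-Weisbach):
  hf = 0.0285 * (160/0.3979) * (1.556^2 / (2*9.81))
  hf = 1.41420 m
Step 3 — total head: H = 20 + 1.41420 = 21.4142 m
Step 4 — hydraulic power (P = rho*g*Q*H):
  P = 1000 * 9.81 * 0.193485 * 21.4142 = 40650 W
Therefore the hydraulic power required at the pump = 40650 W.


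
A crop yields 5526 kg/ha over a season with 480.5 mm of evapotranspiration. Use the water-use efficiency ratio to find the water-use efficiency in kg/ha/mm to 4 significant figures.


Approach: apply the water-use efficiency ratio, WUE = yield/ET.
WUE = 5526 / 480.5 = 11.50 kg/ha/mm
Therefore the water-use efficiency = 11.50 kg/ha/mm.


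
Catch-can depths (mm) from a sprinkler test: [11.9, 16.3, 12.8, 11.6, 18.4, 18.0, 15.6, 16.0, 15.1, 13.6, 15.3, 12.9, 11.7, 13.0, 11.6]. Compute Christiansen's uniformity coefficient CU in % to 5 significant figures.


Approach: apply Christiansen's uniformity coefficient, CU = (1 - mean_abs_deviation/mean)*100.
mean = 14.25333 mm
mean |d_i - mean| = 1.990222 mm
CU = (1 - 1.990222/14.25333)*100 = 86.037 %
Therefore Christiansen's uniformity coefficient CU = 86.037 %.


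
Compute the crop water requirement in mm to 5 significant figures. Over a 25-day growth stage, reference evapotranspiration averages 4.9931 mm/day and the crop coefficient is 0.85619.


Approach: apply the crop water requirement relation, CWR = ET0 * Kc * days.
CWR = 4.9931 * 0.85619 * 25 = 106.88 mm
Therefore the crop water requirement = 106.88 mm.


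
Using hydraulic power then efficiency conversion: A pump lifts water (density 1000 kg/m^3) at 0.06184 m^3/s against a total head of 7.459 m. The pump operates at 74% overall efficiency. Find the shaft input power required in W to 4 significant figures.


Approach: apply hydraulic power then efficiency conversion, P = rho*g*Q*H; P_in = P/eta.
Step 1 — hydraulic power (P = rho*g*Q*H):
  P = 1000 * 9.81 * 0.06184 * 7.459 = 4525.01 W
Step 2 — input power: P_in = P/eta = 4525.01 / 0.74 = 6115 W
Therefore the shaft input power required = 6115 W.


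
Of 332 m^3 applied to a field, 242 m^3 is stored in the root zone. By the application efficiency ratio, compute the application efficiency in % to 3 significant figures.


Approach: apply the application efficiency ratio, Ea = (stored/applied)*100.
Ea = (242/332)*100 = 72.9 %
Therefore the application efficiency = 72.9 %.


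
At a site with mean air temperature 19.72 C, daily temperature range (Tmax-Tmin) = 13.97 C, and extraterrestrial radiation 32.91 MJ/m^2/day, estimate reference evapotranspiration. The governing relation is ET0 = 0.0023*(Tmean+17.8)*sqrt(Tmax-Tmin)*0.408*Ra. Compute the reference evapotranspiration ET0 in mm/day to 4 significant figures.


ET0 = 0.0023*(19.72+17.8)*sqrt(13.97)*0.408*32.91 = 4.331 mm/day
Therefore the reference evapotranspiration ET0 = 4.331 mm/day.


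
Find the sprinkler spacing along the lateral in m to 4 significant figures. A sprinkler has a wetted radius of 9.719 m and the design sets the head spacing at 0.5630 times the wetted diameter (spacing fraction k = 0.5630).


Approach: apply the sprinkler spacing rule (spacing as a fraction of wetted diameter), S = k*(2*R).
S = 0.5630 * (2 * 9.719) = 10.94 m
Therefore the sprinkler spacing along the lateral = 10.94 m.


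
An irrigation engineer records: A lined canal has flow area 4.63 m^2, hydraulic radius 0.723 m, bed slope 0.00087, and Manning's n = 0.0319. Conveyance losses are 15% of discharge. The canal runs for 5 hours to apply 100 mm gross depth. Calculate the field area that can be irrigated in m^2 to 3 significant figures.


Approach: apply Manning's equation with a conveyance and depth budget, Q = (1/n)*A*R^(2/3)*S^(1/2); Q_field = Q*(1-loss); Area = Q_field*t/(d/1000).
Step 1 — canal discharge (Manning's equation):
  Q = (1/0.0319) * 4.63 * 0.723^(2/3) * 0.00087^(1/2) = 3.4486 m^3/s
Step 2 — delivered flow: Q_field = 3.4486*(1 - 15/100) = 2.9313 m^3/s
Step 3 — volume delivered: V = 2.9313 * 5*3600 = 52763 m^3
Step 4 — area served: A = V / (depth/1000) = 52763 / 0.1 = 528000 m^2
Therefore the field area that can be irrigated = 528000 m^2.


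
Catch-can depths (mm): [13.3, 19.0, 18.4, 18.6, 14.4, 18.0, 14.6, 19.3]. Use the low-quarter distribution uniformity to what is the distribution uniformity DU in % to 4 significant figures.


Approach: apply the low-quarter distribution uniformity, DU = (mean of lowest quarter of readings / overall mean)*100.
sorted lowest 2 of 8: [13.3, 14.4] -> mean = 13.8500 mm
overall mean = 16.9500 mm
DU = (13.8500/16.9500)*100 = 81.71 %
Therefore the distribution uniformity DU = 81.71 %.


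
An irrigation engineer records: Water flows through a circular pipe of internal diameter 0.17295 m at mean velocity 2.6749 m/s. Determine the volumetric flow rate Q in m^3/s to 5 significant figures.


Approach: apply the continuity equation for pipe flow, Q = A * v with A = pi*(D/2)^2.
A = pi*(0.17295/2)^2 = 0.02349260 m^2
Q = 0.02349260 * 2.6749 = 0.062840 m^3/s
Therefore the volumetric flow rate Q = 0.062840 m^3/s.


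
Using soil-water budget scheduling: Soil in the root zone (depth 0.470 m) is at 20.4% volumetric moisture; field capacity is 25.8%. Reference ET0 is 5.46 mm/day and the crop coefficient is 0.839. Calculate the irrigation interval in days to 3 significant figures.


Approach: apply soil-water budget scheduling, SMD = (FC-theta)/100*depth*1000; ETc = ET0*Kc; interval = SMD/ETc.
Step 1 — soil moisture deficit:
  SMD = (25.8 - 20.4)/100 * 0.470 * 1000 = 25.380 mm
Step 2 — daily crop ET (ETc = ET0*Kc):
  ETc = 5.46 * 0.839 = 4.5809 mm/day
Step 3 — irrigation interval (SMD/ETc):
  interval = 25.380 / 4.5809 = 5.54 days
Therefore the irrigation interval = 5.54 days.


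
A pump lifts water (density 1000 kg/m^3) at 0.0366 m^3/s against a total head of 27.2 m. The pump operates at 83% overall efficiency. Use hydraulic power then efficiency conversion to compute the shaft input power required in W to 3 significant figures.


Approach: apply hydraulic power then efficiency conversion, P = rho*g*Q*H; P_in = P/eta.
Step 1 — hydraulic power (P = rho*g*Q*H):
  P = 1000 * 9.81 * 0.0366 * 27.2 = 9766.1 W
Step 2 — input power: P_in = P/eta = 9766.1 / 0.83 = 11800 W
Therefore the shaft input power required = 11800 W.


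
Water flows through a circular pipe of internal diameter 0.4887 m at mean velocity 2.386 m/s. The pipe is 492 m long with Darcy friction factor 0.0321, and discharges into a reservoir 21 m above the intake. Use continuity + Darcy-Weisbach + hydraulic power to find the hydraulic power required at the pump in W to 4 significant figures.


Approach: apply continuity + Darcy-Weisbach + hydraulic power, Q = A*v; hf = f*(L/D)*(v^2/(2g)); H = static + hf; P = rho*g*Q*H.
Step 1 — flow rate (continuity, Q = A*v):
  A = pi*(0.4887/2)^2 = 0.187575 m^2
  Q = 0.187575 * 2.386 = 0.447554 m^3/s
Step 2 — friction head loss (Darcy-Weisbach):
  hf = 0.0321 * (492/0.4887) * (2.386^2 / (2*9.81))
  hf = 9.37712 m
Step 3 — total head: H = 21 + 9.37712 = 30.3771 m
Step 4 — hydraulic power (P = rho*g*Q*H):
  P = 1000 * 9.81 * 0.447554 * 30.3771 = 133400 W
Therefore the hydraulic power required at the pump = 133400 W.


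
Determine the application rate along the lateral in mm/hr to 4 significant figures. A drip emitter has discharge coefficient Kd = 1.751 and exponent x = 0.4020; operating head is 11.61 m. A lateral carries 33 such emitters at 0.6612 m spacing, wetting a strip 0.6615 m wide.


Approach: apply the emitter equation with a lateral mass balance, q = Kd*h^x; Q = n*q; rate = Q/(n*spacing*width).
Step 1 — single emitter flow (q = Kd*h^x):
  q = 1.751 * 11.61^0.4020 = 4.69190 L/hr
Step 2 — total lateral flow: Q = 33 * 4.69190 = 154.833 L/hr
Step 3 — wetted area: A = 33 * 0.6612 * 0.6615 = 14.4337 m^2
Step 4 — application rate: Q/A = 154.833/14.4337 = 10.73 mm/hr
Therefore the application rate along the lateral = 10.73 mm/hr.


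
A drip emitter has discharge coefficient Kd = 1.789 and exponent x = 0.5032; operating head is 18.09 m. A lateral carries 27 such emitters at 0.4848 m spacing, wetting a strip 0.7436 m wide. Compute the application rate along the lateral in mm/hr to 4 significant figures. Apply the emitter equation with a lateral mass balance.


Approach: apply the emitter equation with a lateral mass balance, q = Kd*h^x; Q = n*q; rate = Q/(n*spacing*width).
Step 1 — single emitter flow (q = Kd*h^x):
  q = 1.789 * 18.09^0.5032 = 7.67986 L/hr
Step 2 — total lateral flow: Q = 27 * 7.67986 = 207.356 L/hr
Step 3 — wetted area: A = 27 * 0.4848 * 0.7436 = 9.73343 m^2
Step 4 — application rate: Q/A = 207.356/9.73343 = 21.30 mm/hr
Therefore the application rate along the lateral = 21.30 mm/hr.


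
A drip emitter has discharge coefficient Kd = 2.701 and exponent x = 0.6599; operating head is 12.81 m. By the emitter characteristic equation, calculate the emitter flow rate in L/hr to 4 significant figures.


Approach: apply the emitter characteristic equation, q = Kd * h^x.
q = 2.701 * 12.81^0.6599 = 14.53 L/hr
Therefore the emitter flow rate = 14.53 L/hr.


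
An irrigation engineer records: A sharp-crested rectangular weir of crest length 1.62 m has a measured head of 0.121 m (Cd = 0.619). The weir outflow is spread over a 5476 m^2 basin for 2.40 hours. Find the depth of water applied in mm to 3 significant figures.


Approach: apply the rectangular weir equation with a volume-to-depth conversion, Q = (2/3)*Cd*L*sqrt(2g)*H^1.5; d = Q*t/A * 1000.
Step 1 — weir discharge:
  Q = (2/3)*0.619*1.62*sqrt(2*9.81)*0.121^1.5 = 0.12464 m^3/s
Step 2 — volume: V = 0.12464 * 2.40*3600 = 1076.9 m^3
Step 3 — depth: d = V/A * 1000 = 1076.9/5476 * 1000 = 197 mm
Therefore the depth of water applied = 197 mm.


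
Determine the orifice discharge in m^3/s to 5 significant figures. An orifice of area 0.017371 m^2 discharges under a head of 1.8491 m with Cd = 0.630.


Approach: apply the orifice equation, Q = Cd*A*sqrt(2*g*h).
Q = 0.630 * 0.017371 * sqrt(2*9.81*1.8491) = 0.065917 m^3/s
Therefore the orifice discharge = 0.065917 m^3/s.


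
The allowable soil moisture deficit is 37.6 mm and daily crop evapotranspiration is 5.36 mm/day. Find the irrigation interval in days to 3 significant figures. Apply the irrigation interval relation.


Approach: apply the irrigation interval relation, interval = SMD / ETc.
interval = 37.6 / 5.36 = 7.01 days
Therefore the irrigation interval = 7.01 days.


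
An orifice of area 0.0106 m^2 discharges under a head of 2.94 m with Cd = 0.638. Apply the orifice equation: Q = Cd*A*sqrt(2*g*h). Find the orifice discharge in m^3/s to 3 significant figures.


Q = 0.638 * 0.0106 * sqrt(2*9.81*2.94) = 0.0514 m^3/s
Therefore the orifice discharge = 0.0514 m^3/s.


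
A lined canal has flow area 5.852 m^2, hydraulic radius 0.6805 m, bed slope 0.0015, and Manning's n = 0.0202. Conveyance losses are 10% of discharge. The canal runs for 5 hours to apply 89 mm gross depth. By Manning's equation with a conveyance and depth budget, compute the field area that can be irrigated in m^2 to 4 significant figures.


Approach: apply Manning's equation with a conveyance and depth budget, Q = (1/n)*A*R^(2/3)*S^(1/2); Q_field = Q*(1-loss); Area = Q_field*t/(d/1000).
Step 1 — canal discharge (Manning's equation):
  Q = (1/0.0202) * 5.852 * 0.6805^(2/3) * 0.0015^(1/2) = 8.68062 m^3/s
Step 2 — delivered flow: Q_field = 8.68062*(1 - 10/100) = 7.81256 m^3/s
Step 3 — volume delivered: V = 7.81256 * 5*3600 = 140626 m^3
Step 4 — area served: A = V / (depth/1000) = 140626 / 0.089 = 1580000 m^2
Therefore the field area that can be irrigated = 1580000 m^2.


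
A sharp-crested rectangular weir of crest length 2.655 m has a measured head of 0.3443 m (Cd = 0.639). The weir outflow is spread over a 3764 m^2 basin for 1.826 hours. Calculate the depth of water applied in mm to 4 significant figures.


Approach: apply the rectangular weir equation with a volume-to-depth conversion, Q = (2/3)*Cd*L*sqrt(2g)*H^1.5; d = Q*t/A * 1000.
Step 1 — weir discharge:
  Q = (2/3)*0.639*2.655*sqrt(2*9.81)*0.3443^1.5 = 1.01211 m^3/s
Step 2 — volume: V = 1.01211 * 1.826*3600 = 6653.23 m^3
Step 3 — depth: d = V/A * 1000 = 6653.23/3764 * 1000 = 1768 mm
Therefore the depth of water applied = 1768 mm.


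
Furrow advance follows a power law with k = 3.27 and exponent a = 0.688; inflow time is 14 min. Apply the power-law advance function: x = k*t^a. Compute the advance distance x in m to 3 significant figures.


x = 3.27 * 14^0.688 = 20.1 m
Therefore the advance distance x = 20.1 m.


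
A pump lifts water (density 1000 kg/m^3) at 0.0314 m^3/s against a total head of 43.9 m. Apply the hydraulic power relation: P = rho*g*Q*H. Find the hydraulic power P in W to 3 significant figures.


P = 1000 * 9.81 * 0.0314 * 43.9 = 13500 W
Therefore the hydraulic power P = 13500 W.


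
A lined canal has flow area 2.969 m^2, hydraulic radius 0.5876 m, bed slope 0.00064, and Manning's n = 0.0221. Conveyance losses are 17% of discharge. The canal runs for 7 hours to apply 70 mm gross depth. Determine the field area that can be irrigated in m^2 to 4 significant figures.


Approach: apply Manning's equation with a conveyance and depth budget, Q = (1/n)*A*R^(2/3)*S^(1/2); Q_field = Q*(1-loss); Area = Q_field*t/(d/1000).
Step 1 — canal discharge (Manning's equation):
  Q = (1/0.0221) * 2.969 * 0.5876^(2/3) * 0.00064^(1/2) = 2.38431 m^3/s
Step 2 — delivered flow: Q_field = 2.38431*(1 - 17/100) = 1.97898 m^3/s
Step 3 — volume delivered: V = 1.97898 * 7*3600 = 49870.2 m^3
Step 4 — area served: A = V / (depth/1000) = 49870.2 / 0.07 = 712400 m^2
Therefore the field area that can be irrigated = 712400 m^2.


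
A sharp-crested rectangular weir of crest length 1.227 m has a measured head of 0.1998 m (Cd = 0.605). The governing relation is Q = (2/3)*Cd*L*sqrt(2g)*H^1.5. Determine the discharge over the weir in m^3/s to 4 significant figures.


Q = (2/3)*0.605*1.227*sqrt(2*9.81)*0.1998^1.5 = 0.1958 m^3/s
Therefore the discharge over the weir = 0.1958 m^3/s.


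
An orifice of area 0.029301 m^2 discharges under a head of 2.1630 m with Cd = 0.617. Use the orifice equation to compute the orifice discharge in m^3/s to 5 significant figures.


Approach: apply the orifice equation, Q = Cd*A*sqrt(2*g*h).
Q = 0.617 * 0.029301 * sqrt(2*9.81*2.1630) = 0.11777 m^3/s
Therefore the orifice discharge = 0.11777 m^3/s.


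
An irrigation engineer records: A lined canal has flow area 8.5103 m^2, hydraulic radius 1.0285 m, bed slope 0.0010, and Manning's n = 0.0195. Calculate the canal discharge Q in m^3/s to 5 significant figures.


Approach: apply Manning's equation, Q = (1/n)*A*R^(2/3)*S^(1/2).
Q = (1/0.0195) * 8.5103 * 1.0285^(2/3) * 0.0010^(1/2) = 14.062 m^3/s
Therefore the canal discharge Q = 14.062 m^3/s.


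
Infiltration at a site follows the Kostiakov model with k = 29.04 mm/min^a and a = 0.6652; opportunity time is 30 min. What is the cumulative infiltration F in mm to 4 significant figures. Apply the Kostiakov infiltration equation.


Approach: apply the Kostiakov infiltration equation, F = k*t^a.
F = 29.04 * 30^0.6652 = 279.0 mm
Therefore the cumulative infiltration F = 279.0 mm.


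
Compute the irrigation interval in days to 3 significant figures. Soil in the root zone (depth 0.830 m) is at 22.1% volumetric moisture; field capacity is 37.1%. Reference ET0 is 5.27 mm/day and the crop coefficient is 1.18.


Approach: apply soil-water budget scheduling, SMD = (FC-theta)/100*depth*1000; ETc = ET0*Kc; interval = SMD/ETc.
Step 1 — soil moisture deficit:
  SMD = (37.1 - 22.1)/100 * 0.830 * 1000 = 124.50 mm
Step 2 — daily crop ET (ETc = ET0*Kc):
  ETc = 5.27 * 1.18 = 6.2186 mm/day
Step 3 — irrigation interval (SMD/ETc):
  interval = 124.50 / 6.2186 = 20.0 days
Therefore the irrigation interval = 20.0 days.


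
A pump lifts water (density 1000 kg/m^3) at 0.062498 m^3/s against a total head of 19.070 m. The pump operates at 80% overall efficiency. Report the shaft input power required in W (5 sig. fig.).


Approach: apply hydraulic power then efficiency conversion, P = rho*g*Q*H; P_in = P/eta.
Step 1 — hydraulic power (P = rho*g*Q*H):
  P = 1000 * 9.81 * 0.062498 * 19.070 = 11691.92 W
Step 2 — input power: P_in = P/eta = 11691.92 / 0.8 = 14615 W
Therefore the shaft input power required = 14615 W.


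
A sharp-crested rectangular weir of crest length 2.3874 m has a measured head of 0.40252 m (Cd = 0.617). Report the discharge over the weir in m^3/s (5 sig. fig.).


Approach: apply the rectangular weir equation, Q = (2/3)*Cd*L*sqrt(2g)*H^1.5.
Q = (2/3)*0.617*2.3874*sqrt(2*9.81)*0.40252^1.5 = 1.1108 m^3/s
Therefore the discharge over the weir = 1.1108 m^3/s.


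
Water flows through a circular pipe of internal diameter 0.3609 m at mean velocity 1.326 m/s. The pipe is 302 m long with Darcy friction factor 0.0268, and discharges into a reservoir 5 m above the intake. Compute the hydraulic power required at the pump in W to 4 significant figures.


Approach: apply continuity + Darcy-Weisbach + hydraulic power, Q = A*v; hf = f*(L/D)*(v^2/(2g)); H = static + hf; P = rho*g*Q*H.
Step 1 — flow rate (continuity, Q = A*v):
  A = pi*(0.3609/2)^2 = 0.102297 m^2
  Q = 0.102297 * 1.326 = 0.135646 m^3/s
Step 2 — friction head loss (Darcy-Weisbach):
  hf = 0.0268 * (302/0.3609) * (1.326^2 / (2*9.81))
  hf = 2.00975 m
Step 3 — total head: H = 5 + 2.00975 = 7.00975 m
Step 4 — hydraulic power (P = rho*g*Q*H):
  P = 1000 * 9.81 * 0.135646 * 7.00975 = 9328 W
Therefore the hydraulic power required at the pump = 9328 W.
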